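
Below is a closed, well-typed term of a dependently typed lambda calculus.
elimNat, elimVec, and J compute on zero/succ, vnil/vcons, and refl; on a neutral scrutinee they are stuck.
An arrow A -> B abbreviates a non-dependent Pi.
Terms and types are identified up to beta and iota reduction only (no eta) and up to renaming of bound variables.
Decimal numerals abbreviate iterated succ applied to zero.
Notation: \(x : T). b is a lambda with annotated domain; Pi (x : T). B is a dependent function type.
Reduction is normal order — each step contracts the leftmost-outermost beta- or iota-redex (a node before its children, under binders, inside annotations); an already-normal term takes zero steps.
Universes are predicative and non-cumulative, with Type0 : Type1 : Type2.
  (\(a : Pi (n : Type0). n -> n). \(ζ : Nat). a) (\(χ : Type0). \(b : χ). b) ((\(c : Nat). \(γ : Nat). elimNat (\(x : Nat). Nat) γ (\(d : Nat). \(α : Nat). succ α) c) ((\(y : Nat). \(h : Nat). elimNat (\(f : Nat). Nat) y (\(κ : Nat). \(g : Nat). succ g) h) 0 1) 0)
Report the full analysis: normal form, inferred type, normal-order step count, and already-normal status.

resulting normal form:
  \(a : Type0). \(n : a). n
inferred type:
  Pi (a : Type0). a -> a
reduction steps (normal order): 2
term was already normal: no
first redex: a beta-redex


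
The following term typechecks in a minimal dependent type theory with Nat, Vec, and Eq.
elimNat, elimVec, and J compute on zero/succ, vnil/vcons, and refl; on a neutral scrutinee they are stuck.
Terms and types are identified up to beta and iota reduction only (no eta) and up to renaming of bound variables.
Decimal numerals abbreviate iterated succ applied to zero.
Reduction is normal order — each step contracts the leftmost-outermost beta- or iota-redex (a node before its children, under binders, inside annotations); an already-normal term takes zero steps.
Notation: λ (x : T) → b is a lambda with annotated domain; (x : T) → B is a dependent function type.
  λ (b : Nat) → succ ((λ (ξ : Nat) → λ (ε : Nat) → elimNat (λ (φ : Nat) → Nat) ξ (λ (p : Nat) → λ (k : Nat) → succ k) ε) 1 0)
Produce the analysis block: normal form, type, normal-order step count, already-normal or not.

reduced normal form:
  λ (b : Nat) → 2
type:
  (b : Nat) → Nat
reduction steps (normal order): 3
started in normal form: no
first contracted redex: a beta-redex


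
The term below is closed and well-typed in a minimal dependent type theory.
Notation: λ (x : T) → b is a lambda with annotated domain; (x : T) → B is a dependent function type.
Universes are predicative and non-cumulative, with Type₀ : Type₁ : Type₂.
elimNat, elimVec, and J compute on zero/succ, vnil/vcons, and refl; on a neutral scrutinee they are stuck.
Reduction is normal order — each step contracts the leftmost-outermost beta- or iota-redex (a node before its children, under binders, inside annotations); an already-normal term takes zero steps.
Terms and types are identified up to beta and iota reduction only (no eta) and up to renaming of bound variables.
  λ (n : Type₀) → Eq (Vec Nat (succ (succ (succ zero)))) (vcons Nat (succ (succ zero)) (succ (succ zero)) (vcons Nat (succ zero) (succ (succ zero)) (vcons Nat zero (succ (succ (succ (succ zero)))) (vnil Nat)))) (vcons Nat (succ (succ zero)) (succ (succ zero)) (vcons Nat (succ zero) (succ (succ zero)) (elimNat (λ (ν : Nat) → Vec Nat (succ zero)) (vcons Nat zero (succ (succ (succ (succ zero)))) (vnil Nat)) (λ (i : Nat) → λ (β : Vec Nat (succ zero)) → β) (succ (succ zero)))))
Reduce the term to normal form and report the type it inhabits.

normal form:
  λ (n : Type₀) → Eq (Vec Nat (succ (succ (succ zero)))) (vcons Nat (succ (succ zero)) (succ (succ zero)) (vcons Nat (succ zero) (succ (succ zero)) (vcons Nat zero (succ (succ (succ (succ zero)))) (vnil Nat)))) (vcons Nat (succ (succ zero)) (succ (succ zero)) (vcons Nat (succ zero) (succ (succ zero)) (vcons Nat zero (succ (succ (succ (succ zero)))) (vnil Nat))))
inferred type:
  (n : Type₀) → Type₀


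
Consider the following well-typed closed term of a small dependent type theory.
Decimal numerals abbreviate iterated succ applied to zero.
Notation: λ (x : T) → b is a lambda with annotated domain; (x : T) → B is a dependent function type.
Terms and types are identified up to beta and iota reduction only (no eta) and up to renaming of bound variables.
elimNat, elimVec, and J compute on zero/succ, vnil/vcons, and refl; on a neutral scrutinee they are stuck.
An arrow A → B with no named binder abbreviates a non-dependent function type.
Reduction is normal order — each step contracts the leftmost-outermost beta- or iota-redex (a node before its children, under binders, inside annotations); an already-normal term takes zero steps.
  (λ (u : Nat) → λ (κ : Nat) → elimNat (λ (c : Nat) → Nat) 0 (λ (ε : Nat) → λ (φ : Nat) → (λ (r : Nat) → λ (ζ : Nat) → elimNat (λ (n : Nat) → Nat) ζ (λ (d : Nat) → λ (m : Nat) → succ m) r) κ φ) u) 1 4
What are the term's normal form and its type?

normal form:
  4
the term's type:
  Nat
observation: the first redex contracted is a beta-redex; the normal form is reached in 21 normal-order steps.


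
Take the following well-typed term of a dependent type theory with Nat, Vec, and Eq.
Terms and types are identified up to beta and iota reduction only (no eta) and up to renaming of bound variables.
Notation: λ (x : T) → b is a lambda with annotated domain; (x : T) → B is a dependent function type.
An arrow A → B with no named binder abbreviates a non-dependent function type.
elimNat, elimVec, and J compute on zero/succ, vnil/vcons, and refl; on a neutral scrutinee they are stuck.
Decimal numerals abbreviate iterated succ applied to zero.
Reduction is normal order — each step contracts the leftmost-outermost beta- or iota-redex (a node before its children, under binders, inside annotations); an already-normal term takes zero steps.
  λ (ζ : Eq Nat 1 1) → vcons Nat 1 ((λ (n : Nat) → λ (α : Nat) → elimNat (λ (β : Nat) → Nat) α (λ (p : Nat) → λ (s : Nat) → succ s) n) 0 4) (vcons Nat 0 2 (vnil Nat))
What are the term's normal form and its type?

normal form:
  λ (ζ : Eq Nat 1 1) → vcons Nat 1 4 (vcons Nat 0 2 (vnil Nat))
the term's type:
  Eq Nat 1 1 → Vec Nat 2
observation: reduction starts at a beta-redex, and 3 normal-order steps reach the normal form.


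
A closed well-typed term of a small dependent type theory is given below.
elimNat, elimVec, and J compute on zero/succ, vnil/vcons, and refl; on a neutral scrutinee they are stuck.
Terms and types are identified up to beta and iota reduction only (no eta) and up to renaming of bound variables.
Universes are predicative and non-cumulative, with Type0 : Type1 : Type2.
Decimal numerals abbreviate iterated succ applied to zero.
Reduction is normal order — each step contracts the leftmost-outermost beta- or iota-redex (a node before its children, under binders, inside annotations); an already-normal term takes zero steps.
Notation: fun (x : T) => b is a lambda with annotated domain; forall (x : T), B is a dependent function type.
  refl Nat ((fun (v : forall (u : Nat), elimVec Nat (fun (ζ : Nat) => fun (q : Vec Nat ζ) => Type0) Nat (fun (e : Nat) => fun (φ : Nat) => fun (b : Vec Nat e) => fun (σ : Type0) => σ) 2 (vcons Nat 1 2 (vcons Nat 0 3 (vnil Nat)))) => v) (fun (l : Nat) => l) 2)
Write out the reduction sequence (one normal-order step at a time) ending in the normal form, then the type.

reduction (normal order):
  refl Nat ((fun (v : forall (u : Nat), elimVec Nat (fun (ζ : Nat) => fun (q : Vec Nat ζ) => Type0) Nat (fun (e : Nat) => fun (φ : Nat) => fun (b : Vec Nat e) => fun (σ : Type0) => σ) 2 (vcons Nat 1 2 (vcons Nat 0 3 (vnil Nat)))) => v) (fun (l : Nat) => l) 2)
  ~> refl Nat ((fun (v : Nat) => v) 2)
  ~> refl Nat 2
inferred type:
  Eq Nat 2 2


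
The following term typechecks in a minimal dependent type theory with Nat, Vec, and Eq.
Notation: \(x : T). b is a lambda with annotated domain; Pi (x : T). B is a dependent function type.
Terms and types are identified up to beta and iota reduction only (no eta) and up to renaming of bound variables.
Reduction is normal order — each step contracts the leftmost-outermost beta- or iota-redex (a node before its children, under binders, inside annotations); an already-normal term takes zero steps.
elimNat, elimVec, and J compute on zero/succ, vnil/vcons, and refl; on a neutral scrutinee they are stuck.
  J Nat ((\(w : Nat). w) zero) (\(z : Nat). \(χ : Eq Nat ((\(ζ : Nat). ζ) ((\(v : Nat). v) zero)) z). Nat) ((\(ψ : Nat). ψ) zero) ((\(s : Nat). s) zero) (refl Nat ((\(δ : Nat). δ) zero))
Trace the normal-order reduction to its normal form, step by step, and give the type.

normal-order reduction:
  J Nat ((\(w : Nat). w) zero) (\(z : Nat). \(χ : Eq Nat ((\(ζ : Nat). ζ) ((\(v : Nat). v) zero)) z). Nat) ((\(ψ : Nat). ψ) zero) ((\(s : Nat). s) zero) (refl Nat ((\(δ : Nat). δ) zero))
  ~> (\(w : Nat). w) zero
  ~> zero
type:
  Nat


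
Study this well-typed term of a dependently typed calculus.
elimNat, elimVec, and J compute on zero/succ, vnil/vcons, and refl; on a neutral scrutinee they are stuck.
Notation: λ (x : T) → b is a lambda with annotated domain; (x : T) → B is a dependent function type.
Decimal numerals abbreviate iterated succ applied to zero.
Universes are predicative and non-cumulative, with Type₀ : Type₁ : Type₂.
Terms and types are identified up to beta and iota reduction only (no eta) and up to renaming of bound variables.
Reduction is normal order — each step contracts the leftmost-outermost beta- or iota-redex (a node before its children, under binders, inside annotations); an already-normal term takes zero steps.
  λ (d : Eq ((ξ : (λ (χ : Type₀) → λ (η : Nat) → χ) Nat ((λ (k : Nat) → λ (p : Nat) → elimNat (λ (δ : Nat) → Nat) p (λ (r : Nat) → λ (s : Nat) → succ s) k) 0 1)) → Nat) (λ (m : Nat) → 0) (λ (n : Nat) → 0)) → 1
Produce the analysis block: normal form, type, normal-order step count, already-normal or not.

normal form:
  λ (d : Eq ((ξ : Nat) → Nat) (λ (χ : Nat) → 0) (λ (η : Nat) → 0)) → 1
the term's type:
  (d : Eq ((ξ : Nat) → Nat) (λ (χ : Nat) → 0) (λ (η : Nat) → 0)) → Nat
normal-order step count: 2
started in normal form: no
first contracted redex: a beta-redex


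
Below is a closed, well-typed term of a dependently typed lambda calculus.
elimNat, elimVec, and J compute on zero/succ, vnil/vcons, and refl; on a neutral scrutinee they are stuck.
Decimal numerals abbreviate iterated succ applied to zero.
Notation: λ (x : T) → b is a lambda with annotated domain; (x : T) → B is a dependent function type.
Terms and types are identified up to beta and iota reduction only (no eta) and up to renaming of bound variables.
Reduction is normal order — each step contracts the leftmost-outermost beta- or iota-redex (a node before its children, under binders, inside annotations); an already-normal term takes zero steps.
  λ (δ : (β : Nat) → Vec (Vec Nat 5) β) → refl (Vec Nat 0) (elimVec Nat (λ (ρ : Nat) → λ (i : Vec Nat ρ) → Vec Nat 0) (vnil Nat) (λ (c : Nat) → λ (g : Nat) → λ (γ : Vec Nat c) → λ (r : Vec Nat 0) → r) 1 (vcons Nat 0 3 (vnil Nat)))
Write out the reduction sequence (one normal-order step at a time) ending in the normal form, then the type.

reduction (normal order):
  λ (δ : (β : Nat) → Vec (Vec Nat 5) β) → refl (Vec Nat 0) (elimVec Nat (λ (ρ : Nat) → λ (i : Vec Nat ρ) → Vec Nat 0) (vnil Nat) (λ (c : Nat) → λ (g : Nat) → λ (γ : Vec Nat c) → λ (r : Vec Nat 0) → r) 1 (vcons Nat 0 3 (vnil Nat)))
  ~> λ (δ : (β : Nat) → Vec (Vec Nat 5) β) → refl (Vec Nat 0) ((λ (ρ : Nat) → λ (i : Nat) → λ (c : Vec Nat ρ) → λ (g : Vec Nat 0) → g) 0 3 (vnil Nat) (elimVec Nat (λ (γ : Nat) → λ (r : Vec Nat γ) → Vec Nat 0) (vnil Nat) (λ (e : Nat) → λ (y : Nat) → λ (q : Vec Nat e) → λ (v : Vec Nat 0) → v) 0 (vnil Nat)))
  ~> λ (δ : (β : Nat) → Vec (Vec Nat 5) β) → refl (Vec Nat 0) ((λ (ρ : Nat) → λ (i : Vec Nat 0) → λ (c : Vec Nat 0) → c) 3 (vnil Nat) (elimVec Nat (λ (g : Nat) → λ (γ : Vec Nat g) → Vec Nat 0) (vnil Nat) (λ (r : Nat) → λ (e : Nat) → λ (y : Vec Nat r) → λ (q : Vec Nat 0) → q) 0 (vnil Nat)))
  ~> λ (δ : (β : Nat) → Vec (Vec Nat 5) β) → refl (Vec Nat 0) ((λ (ρ : Vec Nat 0) → λ (i : Vec Nat 0) → i) (vnil Nat) (elimVec Nat (λ (c : Nat) → λ (g : Vec Nat c) → Vec Nat 0) (vnil Nat) (λ (γ : Nat) → λ (r : Nat) → λ (e : Vec Nat γ) → λ (y : Vec Nat 0) → y) 0 (vnil Nat)))
  ~> λ (δ : (β : Nat) → Vec (Vec Nat 5) β) → refl (Vec Nat 0) ((λ (ρ : Vec Nat 0) → ρ) (elimVec Nat (λ (i : Nat) → λ (c : Vec Nat i) → Vec Nat 0) (vnil Nat) (λ (g : Nat) → λ (γ : Nat) → λ (r : Vec Nat g) → λ (e : Vec Nat 0) → e) 0 (vnil Nat)))
  ~> λ (δ : (β : Nat) → Vec (Vec Nat 5) β) → refl (Vec Nat 0) (elimVec Nat (λ (ρ : Nat) → λ (i : Vec Nat ρ) → Vec Nat 0) (vnil Nat) (λ (c : Nat) → λ (g : Nat) → λ (γ : Vec Nat c) → λ (r : Vec Nat 0) → r) 0 (vnil Nat))
  ~> λ (δ : (β : Nat) → Vec (Vec Nat 5) β) → refl (Vec Nat 0) (vnil Nat)
inferred type:
  (δ : (β : Nat) → Vec (Vec Nat 5) β) → Eq (Vec Nat 0) (vnil Nat) (vnil Nat)


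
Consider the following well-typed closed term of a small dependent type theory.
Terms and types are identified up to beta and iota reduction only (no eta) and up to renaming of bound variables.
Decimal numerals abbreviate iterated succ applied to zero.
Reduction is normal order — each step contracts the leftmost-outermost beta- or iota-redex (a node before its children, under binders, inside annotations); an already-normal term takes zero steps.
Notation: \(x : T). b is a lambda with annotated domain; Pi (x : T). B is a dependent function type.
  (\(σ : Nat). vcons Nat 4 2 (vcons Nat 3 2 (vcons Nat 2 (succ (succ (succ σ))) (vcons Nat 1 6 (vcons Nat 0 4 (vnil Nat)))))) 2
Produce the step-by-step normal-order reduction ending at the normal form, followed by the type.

reduction (normal order):
  (\(σ : Nat). vcons Nat 4 2 (vcons Nat 3 2 (vcons Nat 2 (succ (succ (succ σ))) (vcons Nat 1 6 (vcons Nat 0 4 (vnil Nat)))))) 2
  ~> vcons Nat 4 2 (vcons Nat 3 2 (vcons Nat 2 5 (vcons Nat 1 6 (vcons Nat 0 4 (vnil Nat)))))
type:
  Vec Nat 5


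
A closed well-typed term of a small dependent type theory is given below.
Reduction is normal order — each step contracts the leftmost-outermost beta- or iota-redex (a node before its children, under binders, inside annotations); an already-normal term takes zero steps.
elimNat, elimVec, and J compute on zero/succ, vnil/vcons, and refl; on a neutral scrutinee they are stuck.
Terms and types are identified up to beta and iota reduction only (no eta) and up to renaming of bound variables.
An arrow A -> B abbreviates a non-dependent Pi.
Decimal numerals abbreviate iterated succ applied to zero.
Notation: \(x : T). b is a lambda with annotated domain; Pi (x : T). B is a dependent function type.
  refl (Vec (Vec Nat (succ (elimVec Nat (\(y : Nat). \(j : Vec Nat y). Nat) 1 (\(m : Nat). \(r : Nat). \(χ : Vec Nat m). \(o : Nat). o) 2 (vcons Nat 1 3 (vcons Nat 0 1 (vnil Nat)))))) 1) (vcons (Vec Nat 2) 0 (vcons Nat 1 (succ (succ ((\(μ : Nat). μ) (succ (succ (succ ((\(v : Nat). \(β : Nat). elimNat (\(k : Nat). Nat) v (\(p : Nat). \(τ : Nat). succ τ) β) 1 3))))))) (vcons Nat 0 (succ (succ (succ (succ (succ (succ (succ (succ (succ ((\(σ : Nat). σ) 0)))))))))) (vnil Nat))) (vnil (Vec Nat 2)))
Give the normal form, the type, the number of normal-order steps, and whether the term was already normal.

resulting normal form:
  refl (Vec (Vec Nat 2) 1) (vcons (Vec Nat 2) 0 (vcons Nat 1 9 (vcons Nat 0 9 (vnil Nat))) (vnil (Vec Nat 2)))
the term's type:
  Eq (Vec (Vec Nat 2) 1) (vcons (Vec Nat 2) 0 (vcons Nat 1 9 (vcons Nat 0 9 (vnil Nat))) (vnil (Vec Nat 2))) (vcons (Vec Nat 2) 0 (vcons Nat 1 9 (vcons Nat 0 9 (vnil Nat))) (vnil (Vec Nat 2)))
steps to reach normal form (normal order): 25
started in normal form: no
first contracted redex: an elimVec iota-redex


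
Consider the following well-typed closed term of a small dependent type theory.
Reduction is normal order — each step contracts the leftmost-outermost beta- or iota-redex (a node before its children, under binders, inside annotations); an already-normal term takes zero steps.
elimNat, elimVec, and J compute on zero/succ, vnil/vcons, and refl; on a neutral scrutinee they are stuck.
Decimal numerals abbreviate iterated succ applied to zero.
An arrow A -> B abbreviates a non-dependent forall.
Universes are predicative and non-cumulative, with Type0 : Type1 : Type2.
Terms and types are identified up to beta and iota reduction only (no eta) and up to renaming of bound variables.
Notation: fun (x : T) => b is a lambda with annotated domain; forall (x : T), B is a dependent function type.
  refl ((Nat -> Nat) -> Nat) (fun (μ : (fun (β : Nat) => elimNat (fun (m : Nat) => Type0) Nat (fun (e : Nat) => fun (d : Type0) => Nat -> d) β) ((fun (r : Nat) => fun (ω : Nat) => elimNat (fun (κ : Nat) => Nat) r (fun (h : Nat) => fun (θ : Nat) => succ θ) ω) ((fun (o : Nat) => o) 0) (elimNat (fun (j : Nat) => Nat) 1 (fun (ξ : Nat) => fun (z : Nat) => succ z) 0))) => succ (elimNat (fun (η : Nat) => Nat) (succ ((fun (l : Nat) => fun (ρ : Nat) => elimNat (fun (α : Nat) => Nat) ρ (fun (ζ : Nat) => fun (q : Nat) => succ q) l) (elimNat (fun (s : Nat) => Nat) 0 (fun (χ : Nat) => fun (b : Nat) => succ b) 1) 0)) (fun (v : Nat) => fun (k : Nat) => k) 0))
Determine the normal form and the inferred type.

normal form:
  refl ((Nat -> Nat) -> Nat) (fun (μ : Nat -> Nat) => 3)
type:
  Eq ((Nat -> Nat) -> Nat) (fun (μ : Nat -> Nat) => 3) (fun (β : Nat -> Nat) => 3)


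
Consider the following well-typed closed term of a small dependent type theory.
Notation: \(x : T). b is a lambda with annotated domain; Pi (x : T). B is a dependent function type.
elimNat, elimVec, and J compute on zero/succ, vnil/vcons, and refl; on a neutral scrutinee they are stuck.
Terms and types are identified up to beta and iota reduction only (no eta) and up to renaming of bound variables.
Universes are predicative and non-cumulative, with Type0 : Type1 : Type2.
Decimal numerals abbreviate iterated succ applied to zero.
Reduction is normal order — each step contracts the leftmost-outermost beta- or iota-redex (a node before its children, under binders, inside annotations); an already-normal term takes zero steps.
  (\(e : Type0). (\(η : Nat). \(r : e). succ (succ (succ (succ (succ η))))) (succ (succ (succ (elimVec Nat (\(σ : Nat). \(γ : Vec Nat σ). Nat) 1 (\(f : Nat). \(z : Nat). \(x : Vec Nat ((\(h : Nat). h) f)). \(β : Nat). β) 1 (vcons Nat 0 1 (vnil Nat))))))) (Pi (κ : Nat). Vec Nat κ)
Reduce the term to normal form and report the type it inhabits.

reduced normal form:
  \(e : Pi (η : Nat). Vec Nat η). 9
type:
  Pi (e : Pi (η : Nat). Vec Nat η). Nat


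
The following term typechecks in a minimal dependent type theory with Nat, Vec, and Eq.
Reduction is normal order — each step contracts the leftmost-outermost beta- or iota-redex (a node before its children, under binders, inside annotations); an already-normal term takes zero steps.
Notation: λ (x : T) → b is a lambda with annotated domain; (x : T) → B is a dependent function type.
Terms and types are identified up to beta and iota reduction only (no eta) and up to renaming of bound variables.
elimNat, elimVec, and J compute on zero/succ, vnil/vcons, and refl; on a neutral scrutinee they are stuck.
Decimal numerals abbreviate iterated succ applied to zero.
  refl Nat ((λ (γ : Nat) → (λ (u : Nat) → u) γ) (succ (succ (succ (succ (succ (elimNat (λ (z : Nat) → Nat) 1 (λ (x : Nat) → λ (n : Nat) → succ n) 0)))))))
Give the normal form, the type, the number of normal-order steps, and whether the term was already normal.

resulting normal form:
  refl Nat 6
type:
  Eq Nat 6 6
reduction steps (normal order): 3
term was already normal: no
first redex: a beta-redex


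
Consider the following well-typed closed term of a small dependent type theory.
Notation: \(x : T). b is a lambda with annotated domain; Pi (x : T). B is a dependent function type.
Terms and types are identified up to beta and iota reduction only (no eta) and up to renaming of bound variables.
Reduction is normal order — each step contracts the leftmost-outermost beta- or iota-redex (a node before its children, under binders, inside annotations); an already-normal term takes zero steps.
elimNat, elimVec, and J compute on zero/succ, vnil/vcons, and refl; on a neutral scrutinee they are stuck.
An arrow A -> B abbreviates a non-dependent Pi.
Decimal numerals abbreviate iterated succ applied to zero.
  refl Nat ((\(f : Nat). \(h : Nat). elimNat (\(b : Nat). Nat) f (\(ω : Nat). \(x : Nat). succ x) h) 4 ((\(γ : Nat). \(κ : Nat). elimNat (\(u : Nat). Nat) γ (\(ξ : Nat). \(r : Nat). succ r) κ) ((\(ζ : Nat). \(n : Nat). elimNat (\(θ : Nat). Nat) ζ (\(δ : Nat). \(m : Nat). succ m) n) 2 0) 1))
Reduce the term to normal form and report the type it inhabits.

resulting normal form:
  refl Nat 7
inferred type:
  Eq Nat 7 7


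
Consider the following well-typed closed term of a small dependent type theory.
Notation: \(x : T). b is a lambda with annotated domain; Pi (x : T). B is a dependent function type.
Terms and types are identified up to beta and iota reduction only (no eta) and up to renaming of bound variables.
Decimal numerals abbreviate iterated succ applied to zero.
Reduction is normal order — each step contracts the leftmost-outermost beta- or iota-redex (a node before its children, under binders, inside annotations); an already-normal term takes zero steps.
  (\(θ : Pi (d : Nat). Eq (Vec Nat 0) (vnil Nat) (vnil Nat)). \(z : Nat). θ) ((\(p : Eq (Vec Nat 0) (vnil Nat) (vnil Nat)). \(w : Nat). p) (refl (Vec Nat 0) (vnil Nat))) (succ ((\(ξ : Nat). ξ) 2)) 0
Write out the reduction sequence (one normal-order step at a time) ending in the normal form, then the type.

reduction (normal order):
  (\(θ : Pi (d : Nat). Eq (Vec Nat 0) (vnil Nat) (vnil Nat)). \(z : Nat). θ) ((\(p : Eq (Vec Nat 0) (vnil Nat) (vnil Nat)). \(w : Nat). p) (refl (Vec Nat 0) (vnil Nat))) (succ ((\(ξ : Nat). ξ) 2)) 0
  ~> (\(θ : Nat). (\(d : Eq (Vec Nat 0) (vnil Nat) (vnil Nat)). \(z : Nat). d) (refl (Vec Nat 0) (vnil Nat))) (succ ((\(p : Nat). p) 2)) 0
  ~> (\(θ : Eq (Vec Nat 0) (vnil Nat) (vnil Nat)). \(d : Nat). θ) (refl (Vec Nat 0) (vnil Nat)) 0
  ~> (\(θ : Nat). refl (Vec Nat 0) (vnil Nat)) 0
  ~> refl (Vec Nat 0) (vnil Nat)
type:
  Eq (Vec Nat 0) (vnil Nat) (vnil Nat)


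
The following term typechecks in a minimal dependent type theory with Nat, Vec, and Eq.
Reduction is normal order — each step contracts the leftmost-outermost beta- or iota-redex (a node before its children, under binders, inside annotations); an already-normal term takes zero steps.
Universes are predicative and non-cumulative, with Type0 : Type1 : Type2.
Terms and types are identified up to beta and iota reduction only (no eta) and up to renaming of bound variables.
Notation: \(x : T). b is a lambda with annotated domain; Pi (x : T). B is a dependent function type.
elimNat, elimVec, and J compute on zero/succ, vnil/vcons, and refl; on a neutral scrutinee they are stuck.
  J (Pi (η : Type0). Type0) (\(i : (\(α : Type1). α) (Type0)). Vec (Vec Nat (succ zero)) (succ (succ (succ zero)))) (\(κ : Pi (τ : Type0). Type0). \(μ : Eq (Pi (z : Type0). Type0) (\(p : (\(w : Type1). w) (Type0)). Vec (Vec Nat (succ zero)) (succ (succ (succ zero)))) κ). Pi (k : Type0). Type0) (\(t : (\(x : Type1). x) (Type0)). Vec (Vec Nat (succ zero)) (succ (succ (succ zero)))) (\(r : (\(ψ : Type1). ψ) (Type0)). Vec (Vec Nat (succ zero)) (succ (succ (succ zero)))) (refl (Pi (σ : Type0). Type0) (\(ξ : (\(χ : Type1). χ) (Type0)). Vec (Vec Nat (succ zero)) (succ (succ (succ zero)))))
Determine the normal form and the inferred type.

reduced normal form:
  \(η : Type0). Vec (Vec Nat (succ zero)) (succ (succ (succ zero)))
the term's type:
  Pi (η : Type0). Type0


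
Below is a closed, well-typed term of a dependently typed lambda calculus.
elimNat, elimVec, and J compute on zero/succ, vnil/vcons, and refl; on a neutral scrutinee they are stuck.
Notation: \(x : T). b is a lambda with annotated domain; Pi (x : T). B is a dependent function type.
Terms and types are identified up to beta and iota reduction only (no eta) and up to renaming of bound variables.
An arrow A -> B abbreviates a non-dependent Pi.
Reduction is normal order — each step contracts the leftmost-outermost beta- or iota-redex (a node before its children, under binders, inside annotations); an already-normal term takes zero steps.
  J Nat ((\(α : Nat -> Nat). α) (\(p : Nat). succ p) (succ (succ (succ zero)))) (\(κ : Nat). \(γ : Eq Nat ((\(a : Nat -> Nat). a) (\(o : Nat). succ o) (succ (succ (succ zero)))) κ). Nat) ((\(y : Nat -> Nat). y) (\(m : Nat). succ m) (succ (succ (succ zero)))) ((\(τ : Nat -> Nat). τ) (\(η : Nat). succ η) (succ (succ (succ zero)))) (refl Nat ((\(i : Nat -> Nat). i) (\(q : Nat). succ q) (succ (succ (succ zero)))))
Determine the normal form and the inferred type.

normal form:
  succ (succ (succ (succ zero)))
the term's type:
  Nat
observation: normalization takes exactly 3 steps under the normal-order strategy.


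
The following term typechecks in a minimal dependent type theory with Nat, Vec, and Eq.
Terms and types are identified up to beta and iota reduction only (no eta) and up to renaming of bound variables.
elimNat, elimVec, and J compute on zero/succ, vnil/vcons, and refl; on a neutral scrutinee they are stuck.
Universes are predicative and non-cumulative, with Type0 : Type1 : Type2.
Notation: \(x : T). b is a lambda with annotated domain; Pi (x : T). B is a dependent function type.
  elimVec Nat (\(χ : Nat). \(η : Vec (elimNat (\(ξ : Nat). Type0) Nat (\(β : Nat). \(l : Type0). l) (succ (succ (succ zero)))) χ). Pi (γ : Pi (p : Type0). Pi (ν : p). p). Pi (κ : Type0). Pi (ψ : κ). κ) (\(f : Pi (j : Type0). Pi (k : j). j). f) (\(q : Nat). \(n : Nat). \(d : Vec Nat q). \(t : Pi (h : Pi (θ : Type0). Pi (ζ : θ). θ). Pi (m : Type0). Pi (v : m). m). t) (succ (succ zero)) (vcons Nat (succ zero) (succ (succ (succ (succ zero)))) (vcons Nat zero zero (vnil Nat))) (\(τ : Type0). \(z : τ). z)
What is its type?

the term's type:
  Pi (χ : Type0). Pi (η : χ). χ


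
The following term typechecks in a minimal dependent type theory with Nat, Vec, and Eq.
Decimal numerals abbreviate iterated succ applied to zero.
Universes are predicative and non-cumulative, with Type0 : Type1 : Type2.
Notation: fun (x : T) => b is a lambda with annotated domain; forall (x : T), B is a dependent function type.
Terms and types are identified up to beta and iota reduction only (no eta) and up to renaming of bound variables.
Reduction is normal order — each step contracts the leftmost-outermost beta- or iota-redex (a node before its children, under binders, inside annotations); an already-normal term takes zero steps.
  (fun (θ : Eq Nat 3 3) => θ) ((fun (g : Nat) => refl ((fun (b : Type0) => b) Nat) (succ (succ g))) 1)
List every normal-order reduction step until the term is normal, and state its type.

normal-order reduction:
  (fun (θ : Eq Nat 3 3) => θ) ((fun (g : Nat) => refl ((fun (b : Type0) => b) Nat) (succ (succ g))) 1)
  ~> (fun (θ : Nat) => refl ((fun (g : Type0) => g) Nat) (succ (succ θ))) 1
  ~> refl ((fun (θ : Type0) => θ) Nat) 3
  ~> refl Nat 3
inferred type:
  Eq Nat 3 3


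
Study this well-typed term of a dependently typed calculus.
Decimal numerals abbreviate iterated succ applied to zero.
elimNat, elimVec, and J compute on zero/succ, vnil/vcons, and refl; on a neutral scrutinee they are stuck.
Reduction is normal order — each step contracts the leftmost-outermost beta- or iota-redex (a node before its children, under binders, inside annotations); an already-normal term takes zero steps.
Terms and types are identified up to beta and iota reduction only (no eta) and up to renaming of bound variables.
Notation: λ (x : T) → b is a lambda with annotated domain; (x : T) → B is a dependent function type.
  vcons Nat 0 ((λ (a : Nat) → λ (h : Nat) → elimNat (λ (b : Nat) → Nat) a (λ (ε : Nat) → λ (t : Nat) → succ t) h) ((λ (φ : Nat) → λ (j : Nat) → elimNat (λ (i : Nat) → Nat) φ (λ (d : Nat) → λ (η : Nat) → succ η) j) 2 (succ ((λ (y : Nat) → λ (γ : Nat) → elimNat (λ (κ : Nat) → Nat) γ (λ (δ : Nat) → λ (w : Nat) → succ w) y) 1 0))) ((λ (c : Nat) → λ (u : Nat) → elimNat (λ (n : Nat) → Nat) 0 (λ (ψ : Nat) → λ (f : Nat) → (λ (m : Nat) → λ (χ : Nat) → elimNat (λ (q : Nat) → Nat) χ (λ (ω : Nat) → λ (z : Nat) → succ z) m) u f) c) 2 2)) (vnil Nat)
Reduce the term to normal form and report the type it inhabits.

reduced normal form:
  vcons Nat 0 8 (vnil Nat)
type:
  Vec Nat 1
observation: contracting a beta-redex first, the term normalizes in 57 steps.


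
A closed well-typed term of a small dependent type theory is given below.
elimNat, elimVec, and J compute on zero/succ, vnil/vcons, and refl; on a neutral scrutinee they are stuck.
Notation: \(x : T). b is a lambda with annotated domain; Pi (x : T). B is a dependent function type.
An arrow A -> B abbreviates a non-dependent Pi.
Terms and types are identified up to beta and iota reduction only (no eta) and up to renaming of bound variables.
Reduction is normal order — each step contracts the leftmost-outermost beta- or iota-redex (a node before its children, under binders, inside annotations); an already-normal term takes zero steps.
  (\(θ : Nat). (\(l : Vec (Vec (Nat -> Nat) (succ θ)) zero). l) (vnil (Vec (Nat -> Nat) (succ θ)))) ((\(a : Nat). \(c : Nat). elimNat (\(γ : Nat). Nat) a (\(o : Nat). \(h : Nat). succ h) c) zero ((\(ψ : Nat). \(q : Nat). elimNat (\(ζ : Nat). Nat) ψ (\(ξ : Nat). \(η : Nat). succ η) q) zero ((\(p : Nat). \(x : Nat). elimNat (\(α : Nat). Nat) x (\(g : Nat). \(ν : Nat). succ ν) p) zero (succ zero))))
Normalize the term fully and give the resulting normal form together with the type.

resulting normal form:
  vnil (Vec (Nat -> Nat) (succ (succ zero)))
type:
  Vec (Vec (Nat -> Nat) (succ (succ zero))) zero
observation: normalization takes exactly 17 steps under the normal-order strategy.


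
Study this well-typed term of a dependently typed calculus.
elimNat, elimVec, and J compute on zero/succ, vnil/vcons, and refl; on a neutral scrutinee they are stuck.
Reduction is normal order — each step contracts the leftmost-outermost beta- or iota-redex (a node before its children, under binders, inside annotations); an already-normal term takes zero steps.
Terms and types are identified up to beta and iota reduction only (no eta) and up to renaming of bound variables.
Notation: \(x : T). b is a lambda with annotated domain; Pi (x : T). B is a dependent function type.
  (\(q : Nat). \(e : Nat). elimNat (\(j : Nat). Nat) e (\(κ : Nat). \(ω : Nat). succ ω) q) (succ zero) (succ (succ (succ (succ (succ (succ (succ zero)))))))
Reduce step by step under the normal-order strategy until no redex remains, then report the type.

reduction (normal order):
  (\(q : Nat). \(e : Nat). elimNat (\(j : Nat). Nat) e (\(κ : Nat). \(ω : Nat). succ ω) q) (succ zero) (succ (succ (succ (succ (succ (succ (succ zero)))))))
  ~> (\(q : Nat). elimNat (\(e : Nat). Nat) q (\(j : Nat). \(κ : Nat). succ κ) (succ zero)) (succ (succ (succ (succ (succ (succ (succ zero)))))))
  ~> elimNat (\(q : Nat). Nat) (succ (succ (succ (succ (succ (succ (succ zero))))))) (\(e : Nat). \(j : Nat). succ j) (succ zero)
  ~> (\(q : Nat). \(e : Nat). succ e) zero (elimNat (\(j : Nat). Nat) (succ (succ (succ (succ (succ (succ (succ zero))))))) (\(κ : Nat). \(ω : Nat). succ ω) zero)
  ~> (\(q : Nat). succ q) (elimNat (\(e : Nat). Nat) (succ (succ (succ (succ (succ (succ (succ zero))))))) (\(j : Nat). \(κ : Nat). succ κ) zero)
  ~> succ (elimNat (\(q : Nat). Nat) (succ (succ (succ (succ (succ (succ (succ zero))))))) (\(e : Nat). \(j : Nat). succ j) zero)
  ~> succ (succ (succ (succ (succ (succ (succ (succ zero)))))))
inferred type:
  Nat


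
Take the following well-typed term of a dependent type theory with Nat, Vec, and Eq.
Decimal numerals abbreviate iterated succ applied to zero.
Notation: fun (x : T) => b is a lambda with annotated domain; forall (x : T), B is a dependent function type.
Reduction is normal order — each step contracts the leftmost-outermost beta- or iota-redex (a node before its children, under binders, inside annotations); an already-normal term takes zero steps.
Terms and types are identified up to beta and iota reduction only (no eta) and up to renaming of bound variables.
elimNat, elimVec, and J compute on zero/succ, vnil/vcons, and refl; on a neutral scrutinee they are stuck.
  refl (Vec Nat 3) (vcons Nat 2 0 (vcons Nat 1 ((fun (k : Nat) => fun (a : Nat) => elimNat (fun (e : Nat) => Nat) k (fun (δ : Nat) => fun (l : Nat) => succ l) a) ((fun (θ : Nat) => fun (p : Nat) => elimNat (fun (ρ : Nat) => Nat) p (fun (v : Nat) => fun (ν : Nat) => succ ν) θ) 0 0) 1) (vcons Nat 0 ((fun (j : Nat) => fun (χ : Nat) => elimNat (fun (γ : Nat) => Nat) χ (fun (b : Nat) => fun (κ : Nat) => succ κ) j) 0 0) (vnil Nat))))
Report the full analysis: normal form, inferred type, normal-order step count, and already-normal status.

reduced normal form:
  refl (Vec Nat 3) (vcons Nat 2 0 (vcons Nat 1 1 (vcons Nat 0 0 (vnil Nat))))
inferred type:
  Eq (Vec Nat 3) (vcons Nat 2 0 (vcons Nat 1 1 (vcons Nat 0 0 (vnil Nat)))) (vcons Nat 2 0 (vcons Nat 1 1 (vcons Nat 0 0 (vnil Nat))))
steps to reach normal form (normal order): 12
started in normal form: no
first contracted redex: a beta-redex


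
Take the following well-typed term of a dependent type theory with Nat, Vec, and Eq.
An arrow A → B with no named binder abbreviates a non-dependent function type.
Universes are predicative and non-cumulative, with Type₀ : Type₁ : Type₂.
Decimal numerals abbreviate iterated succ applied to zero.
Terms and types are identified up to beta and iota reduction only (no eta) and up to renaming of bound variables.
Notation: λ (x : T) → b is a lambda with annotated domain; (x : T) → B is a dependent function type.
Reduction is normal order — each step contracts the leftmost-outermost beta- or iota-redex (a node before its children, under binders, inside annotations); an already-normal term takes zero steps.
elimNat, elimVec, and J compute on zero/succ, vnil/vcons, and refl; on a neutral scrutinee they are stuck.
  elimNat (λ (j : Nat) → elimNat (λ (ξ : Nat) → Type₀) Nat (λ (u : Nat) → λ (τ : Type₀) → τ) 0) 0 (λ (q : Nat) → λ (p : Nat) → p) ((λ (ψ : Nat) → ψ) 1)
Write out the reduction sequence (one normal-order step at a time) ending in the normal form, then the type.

reduction (normal order):
  elimNat (λ (j : Nat) → elimNat (λ (ξ : Nat) → Type₀) Nat (λ (u : Nat) → λ (τ : Type₀) → τ) 0) 0 (λ (q : Nat) → λ (p : Nat) → p) ((λ (ψ : Nat) → ψ) 1)
  ~> elimNat (λ (j : Nat) → Nat) 0 (λ (ξ : Nat) → λ (u : Nat) → u) ((λ (τ : Nat) → τ) 1)
  ~> elimNat (λ (j : Nat) → Nat) 0 (λ (ξ : Nat) → λ (u : Nat) → u) 1
  ~> (λ (j : Nat) → λ (ξ : Nat) → ξ) 0 (elimNat (λ (u : Nat) → Nat) 0 (λ (τ : Nat) → λ (q : Nat) → q) 0)
  ~> (λ (j : Nat) → j) (elimNat (λ (ξ : Nat) → Nat) 0 (λ (u : Nat) → λ (τ : Nat) → τ) 0)
  ~> elimNat (λ (j : Nat) → Nat) 0 (λ (ξ : Nat) → λ (u : Nat) → u) 0
  ~> 0
inferred type:
  Nat


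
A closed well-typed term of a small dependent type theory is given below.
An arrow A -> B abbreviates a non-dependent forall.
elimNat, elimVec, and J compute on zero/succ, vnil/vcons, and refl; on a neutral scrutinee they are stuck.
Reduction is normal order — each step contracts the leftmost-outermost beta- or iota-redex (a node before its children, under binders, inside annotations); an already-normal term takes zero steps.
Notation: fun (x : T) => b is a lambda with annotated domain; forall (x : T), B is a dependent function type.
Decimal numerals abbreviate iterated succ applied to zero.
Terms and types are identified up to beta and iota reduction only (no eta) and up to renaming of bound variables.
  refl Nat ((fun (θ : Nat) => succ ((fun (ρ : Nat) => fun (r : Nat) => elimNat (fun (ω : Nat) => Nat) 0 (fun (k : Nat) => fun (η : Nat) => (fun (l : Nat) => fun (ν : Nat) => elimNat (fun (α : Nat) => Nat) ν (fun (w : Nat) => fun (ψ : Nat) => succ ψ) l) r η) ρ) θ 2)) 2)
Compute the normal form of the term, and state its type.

normal form:
  refl Nat 5
the term's type:
  Eq Nat 5 5
observation: normalization takes exactly 28 steps under the normal-order strategy.


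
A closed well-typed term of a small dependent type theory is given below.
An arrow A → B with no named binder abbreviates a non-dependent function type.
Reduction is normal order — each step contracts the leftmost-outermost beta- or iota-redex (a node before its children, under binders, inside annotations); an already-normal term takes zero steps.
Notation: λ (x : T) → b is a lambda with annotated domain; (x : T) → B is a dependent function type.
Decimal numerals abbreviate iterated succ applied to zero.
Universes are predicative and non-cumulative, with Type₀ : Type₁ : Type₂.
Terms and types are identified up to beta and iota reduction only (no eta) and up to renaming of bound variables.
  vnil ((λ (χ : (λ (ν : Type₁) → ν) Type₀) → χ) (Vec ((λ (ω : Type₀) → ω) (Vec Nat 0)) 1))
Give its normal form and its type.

reduced normal form:
  vnil (Vec (Vec Nat 0) 1)
inferred type:
  Vec (Vec (Vec Nat 0) 1) 0


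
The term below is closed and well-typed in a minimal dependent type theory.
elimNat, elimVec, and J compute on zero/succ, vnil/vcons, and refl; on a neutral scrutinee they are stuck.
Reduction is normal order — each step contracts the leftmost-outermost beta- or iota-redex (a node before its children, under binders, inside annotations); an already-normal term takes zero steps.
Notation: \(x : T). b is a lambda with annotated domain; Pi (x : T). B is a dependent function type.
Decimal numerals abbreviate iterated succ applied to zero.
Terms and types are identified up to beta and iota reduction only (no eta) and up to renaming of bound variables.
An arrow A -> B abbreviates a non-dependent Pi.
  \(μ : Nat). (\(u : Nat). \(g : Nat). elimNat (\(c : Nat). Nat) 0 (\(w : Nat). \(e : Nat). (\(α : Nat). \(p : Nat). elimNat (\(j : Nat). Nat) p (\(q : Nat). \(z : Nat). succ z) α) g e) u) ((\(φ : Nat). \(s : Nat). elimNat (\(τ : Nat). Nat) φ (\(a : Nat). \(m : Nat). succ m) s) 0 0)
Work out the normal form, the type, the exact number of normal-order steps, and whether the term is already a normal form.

resulting normal form:
  \(μ : Nat). \(u : Nat). 0
inferred type:
  Nat -> Nat -> Nat
normal-order step count: 7
already normal: no
first contracted redex: a beta-redex


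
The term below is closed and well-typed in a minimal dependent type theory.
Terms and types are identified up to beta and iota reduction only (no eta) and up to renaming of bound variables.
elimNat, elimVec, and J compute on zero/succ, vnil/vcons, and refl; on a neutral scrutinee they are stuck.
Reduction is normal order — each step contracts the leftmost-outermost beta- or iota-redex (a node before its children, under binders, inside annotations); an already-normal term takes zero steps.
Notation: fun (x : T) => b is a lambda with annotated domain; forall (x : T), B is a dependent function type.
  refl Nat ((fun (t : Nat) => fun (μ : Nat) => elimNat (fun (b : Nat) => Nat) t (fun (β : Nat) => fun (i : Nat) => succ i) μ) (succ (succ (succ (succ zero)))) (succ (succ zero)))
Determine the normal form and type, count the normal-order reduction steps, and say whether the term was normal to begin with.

reduced normal form:
  refl Nat (succ (succ (succ (succ (succ (succ zero))))))
the term's type:
  Eq Nat (succ (succ (succ (succ (succ (succ zero)))))) (succ (succ (succ (succ (succ (succ zero))))))
reduction steps (normal order): 9
already normal: no
first contracted redex: a beta-redex
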